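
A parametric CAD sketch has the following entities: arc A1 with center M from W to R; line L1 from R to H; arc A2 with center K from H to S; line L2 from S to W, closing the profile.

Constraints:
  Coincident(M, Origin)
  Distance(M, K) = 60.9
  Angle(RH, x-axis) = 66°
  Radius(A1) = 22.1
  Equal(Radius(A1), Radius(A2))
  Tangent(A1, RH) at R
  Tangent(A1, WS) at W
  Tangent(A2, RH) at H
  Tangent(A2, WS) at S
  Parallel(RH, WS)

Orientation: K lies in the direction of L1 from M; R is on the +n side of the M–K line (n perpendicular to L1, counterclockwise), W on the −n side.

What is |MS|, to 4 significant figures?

64.79

The slot axis is L1's direction at 66.0°, so u = (cos 66.0°, sin 66.0°) = (0.4067, 0.9135) and n = (−sin 66.0°, cos 66.0°) = (-0.9135, 0.4067). M is at the origin and K lies 60.9 along u from M, so K = 60.9·u = (24.77, 55.63). Tangency of A1 to both parallel lines with radius 22.1 puts R and W at M ± 22.1·n: R = (-20.19, 8.989), W = (20.19, -8.989). Equal radii place H and S the same way about K: H = K + 22.1·n = (4.581, 64.62), S = K − 22.1·n = (44.96, 46.65). Then |MS| = |S − M| = 64.79.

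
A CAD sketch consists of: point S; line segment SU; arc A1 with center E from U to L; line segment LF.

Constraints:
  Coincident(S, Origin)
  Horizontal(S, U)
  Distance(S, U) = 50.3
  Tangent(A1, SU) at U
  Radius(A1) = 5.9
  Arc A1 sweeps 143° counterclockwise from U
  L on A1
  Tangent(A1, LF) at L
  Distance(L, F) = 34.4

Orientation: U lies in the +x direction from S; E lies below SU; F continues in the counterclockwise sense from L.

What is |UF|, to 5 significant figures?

39.406

S is at the origin; SU is horizontal with |SU| = 50.3 and U on the +x side, so U = (50.300, 0.0000). Since A1 is tangent to SU there, EU ⟂ SU, so E = U + (0, -5.9) = (50.300, -5.9000). On A1, U sits at bearing 90° from E; a 143° counterclockwise sweep puts L at bearing 233°, so L = E + 5.9·(cos 233°, sin 233°) = (46.749, -10.612). Since A1 is tangent to LF there, EL ⟂ LF, so LF runs along (−sin 233°, cos 233°); with |LF| = 34.4, F = (74.222, -31.314). Then |UF| = |F − U| = 39.406.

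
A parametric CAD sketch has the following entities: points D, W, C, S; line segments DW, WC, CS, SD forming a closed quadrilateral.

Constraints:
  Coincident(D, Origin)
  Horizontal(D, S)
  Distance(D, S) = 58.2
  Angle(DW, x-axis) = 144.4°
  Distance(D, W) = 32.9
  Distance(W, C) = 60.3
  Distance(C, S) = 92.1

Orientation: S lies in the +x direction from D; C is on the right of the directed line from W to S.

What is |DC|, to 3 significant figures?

47.7

Checks: D = (0.00, 0.00) ✓; |WC| = 60.30 ✓; |CS| = 92.10 ✓.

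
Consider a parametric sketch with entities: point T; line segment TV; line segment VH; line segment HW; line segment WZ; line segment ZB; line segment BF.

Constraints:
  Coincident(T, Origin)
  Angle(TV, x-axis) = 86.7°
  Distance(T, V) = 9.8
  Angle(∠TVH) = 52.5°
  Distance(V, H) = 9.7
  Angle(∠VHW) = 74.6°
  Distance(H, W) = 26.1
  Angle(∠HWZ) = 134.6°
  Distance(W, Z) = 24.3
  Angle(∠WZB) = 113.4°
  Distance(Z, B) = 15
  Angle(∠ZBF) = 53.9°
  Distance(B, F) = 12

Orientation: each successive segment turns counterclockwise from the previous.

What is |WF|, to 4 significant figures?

21.63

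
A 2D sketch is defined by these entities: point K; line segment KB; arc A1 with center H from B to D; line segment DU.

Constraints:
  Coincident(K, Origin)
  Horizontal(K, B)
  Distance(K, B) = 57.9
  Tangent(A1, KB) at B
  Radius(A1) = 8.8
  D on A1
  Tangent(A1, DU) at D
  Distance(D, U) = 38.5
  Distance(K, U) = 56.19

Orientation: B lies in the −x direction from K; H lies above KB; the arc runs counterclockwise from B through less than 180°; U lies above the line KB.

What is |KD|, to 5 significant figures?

49.937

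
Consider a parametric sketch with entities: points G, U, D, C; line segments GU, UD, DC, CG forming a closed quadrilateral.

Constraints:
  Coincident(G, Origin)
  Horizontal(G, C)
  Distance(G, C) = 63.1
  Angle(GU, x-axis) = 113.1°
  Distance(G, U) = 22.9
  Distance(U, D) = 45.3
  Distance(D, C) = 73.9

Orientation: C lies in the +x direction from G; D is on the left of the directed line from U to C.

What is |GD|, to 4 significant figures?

60.50

G is at the origin; G and C share the same y with |GC| = 63.1 and C in +x, so C = (63.1, 0). GU runs at 113.1° with |GU| = 22.9, so U = (-8.985, 21.06). D is determined by |UD| = 45.3 and |DC| = 73.9 together: it lies at the intersection of circle(U, 45.3) and circle(C, 73.9). With |UC| = 75.10, the foot of the radical line on UC is 14.85 from U and the perpendicular offset is √(45.3² − 14.85²) = 42.80. Taking the left-of-UC solution: D = (17.27, 57.98).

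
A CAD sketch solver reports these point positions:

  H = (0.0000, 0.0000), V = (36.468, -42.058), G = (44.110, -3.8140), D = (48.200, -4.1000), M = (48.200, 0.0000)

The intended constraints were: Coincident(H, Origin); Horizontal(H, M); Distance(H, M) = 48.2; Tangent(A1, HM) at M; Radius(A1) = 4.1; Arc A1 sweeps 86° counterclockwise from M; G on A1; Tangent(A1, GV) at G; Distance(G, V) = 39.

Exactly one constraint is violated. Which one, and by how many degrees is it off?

Tangent(A1, GV) at G — off by 7.30°.

H = (0.00, 0.00) ✓; H.y = 0.00, M.y = 0.00 ✓; |HM| = 48.20 ✓; ∠(DM, MH) = 90.00° ✓; |DM| = 4.100 ✓; bearing(D→G) − bearing(D→M) = 86.00° ✓; |DG| = 4.100 ✓; ∠(DG, GV) = 97.30° ✗; |GV| = 39.00 ✓.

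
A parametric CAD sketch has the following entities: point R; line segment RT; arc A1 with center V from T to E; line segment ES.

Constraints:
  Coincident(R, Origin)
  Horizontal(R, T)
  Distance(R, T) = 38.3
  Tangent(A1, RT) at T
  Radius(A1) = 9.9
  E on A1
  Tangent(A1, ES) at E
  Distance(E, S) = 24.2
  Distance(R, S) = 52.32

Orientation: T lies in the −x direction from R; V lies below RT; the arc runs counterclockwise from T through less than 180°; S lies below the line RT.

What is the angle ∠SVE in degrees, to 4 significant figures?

67.75°

R is at the origin; R and T share the same y with |RT| = 38.3 and T on the −x side, so T = (-38.30, 0.000). The tangent condition forces VT to be normal to RT, so V = T + (0, -9.9) = (-38.30, -9.900). Since VE ⟂ ES (tangency), |VS| = √(9.9² + 24.2²) = 26.15 regardless of where E sits on A1. So S lies on both circle(R, 52.32) and circle(V, 26.15); the below-RT intersection is S = (-37.92, -36.04). E is the foot of the tangent from S: E = (-47.41, -13.78).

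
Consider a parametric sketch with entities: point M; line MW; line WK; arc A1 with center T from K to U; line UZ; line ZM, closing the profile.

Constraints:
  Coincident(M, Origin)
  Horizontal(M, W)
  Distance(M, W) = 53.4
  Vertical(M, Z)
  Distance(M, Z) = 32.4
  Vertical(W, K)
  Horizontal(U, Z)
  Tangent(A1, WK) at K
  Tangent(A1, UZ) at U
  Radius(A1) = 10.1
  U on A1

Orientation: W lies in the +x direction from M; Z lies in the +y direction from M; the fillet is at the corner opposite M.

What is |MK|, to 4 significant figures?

57.87

The virtual corner opposite M is at (53.40, 32.40). A1 meets WK tangentially, so TK is at right angles to WK and since A1 is tangent to UZ there, TU ⟂ UZ, with radius 10.1, so the center T sits 10.1 in from both sides at T = (43.30, 22.30). That places the tangent points at K = (53.40, 22.30) on WK and U = (43.30, 32.40) on UZ. Then |MK| = |K − M| = 57.87.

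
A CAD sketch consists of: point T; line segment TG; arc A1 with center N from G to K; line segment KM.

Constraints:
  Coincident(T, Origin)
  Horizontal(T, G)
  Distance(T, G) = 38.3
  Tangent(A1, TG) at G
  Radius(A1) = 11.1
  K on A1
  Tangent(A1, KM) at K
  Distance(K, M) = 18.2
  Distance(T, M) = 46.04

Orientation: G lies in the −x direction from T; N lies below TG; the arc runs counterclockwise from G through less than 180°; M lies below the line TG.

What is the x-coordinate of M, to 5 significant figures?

-33.277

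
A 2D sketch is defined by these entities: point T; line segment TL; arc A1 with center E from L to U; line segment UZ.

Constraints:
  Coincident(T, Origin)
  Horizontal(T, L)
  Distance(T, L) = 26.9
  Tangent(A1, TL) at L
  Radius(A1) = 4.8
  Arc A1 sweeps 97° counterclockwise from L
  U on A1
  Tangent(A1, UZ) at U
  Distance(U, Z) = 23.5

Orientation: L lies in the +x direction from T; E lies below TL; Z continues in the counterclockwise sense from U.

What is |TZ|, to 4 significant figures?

38.07

On A1, L sits at bearing 90° from E; a 97° counterclockwise sweep puts U at bearing 187°, so U = E + 4.8·(cos 187°, sin 187°) = (22.14, -5.385). A1 meets UZ tangentially, so EU is at right angles to UZ, so UZ runs along (−sin 187°, cos 187°); with |UZ| = 23.5, Z = (25.00, -28.71). Then |TZ| = |Z − T| = 38.07.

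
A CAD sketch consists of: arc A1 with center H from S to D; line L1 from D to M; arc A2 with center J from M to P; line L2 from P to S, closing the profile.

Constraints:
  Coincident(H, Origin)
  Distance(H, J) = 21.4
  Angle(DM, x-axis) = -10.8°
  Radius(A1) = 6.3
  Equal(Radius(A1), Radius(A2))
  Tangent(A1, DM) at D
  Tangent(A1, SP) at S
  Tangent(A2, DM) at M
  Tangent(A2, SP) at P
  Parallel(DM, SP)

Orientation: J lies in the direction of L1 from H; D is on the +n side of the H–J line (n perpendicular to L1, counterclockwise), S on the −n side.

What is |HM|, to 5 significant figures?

22.308

The slot axis is L1's direction at -10.8°, so u = (cos -10.8°, sin -10.8°) = (0.98229, -0.18738) and n = (−sin -10.8°, cos -10.8°) = (0.18738, 0.98229). H is at the origin and J lies 21.4 along u from H, so J = 21.4·u = (21.021, -4.0100). Tangency of A1 to both parallel lines with radius 6.3 puts D and S at H ± 6.3·n: D = (1.1805, 6.1884), S = (-1.1805, -6.1884). Equal radii place M and P the same way about J: M = J + 6.3·n = (22.201, 2.1784), P = J − 6.3·n = (19.840, -10.198). Then |HM| = |M − H| = 22.308.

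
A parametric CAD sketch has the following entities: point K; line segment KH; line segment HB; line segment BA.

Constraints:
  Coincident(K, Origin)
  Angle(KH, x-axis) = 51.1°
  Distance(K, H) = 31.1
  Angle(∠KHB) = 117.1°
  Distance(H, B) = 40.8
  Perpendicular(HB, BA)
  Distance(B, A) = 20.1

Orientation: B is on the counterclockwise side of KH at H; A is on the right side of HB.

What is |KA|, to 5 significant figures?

72.835

K is at the origin; KH runs at 51.1° with length 31.1, so H = 31.1·(cos 51.1°, sin 51.1°) = (19.530, 24.203). ∠KHB = 117.1°, so HB runs at 51.1° + (180° − 117.1°) = 114.00° from the x-axis; with |HB| = 40.8, B = H + 40.8·(cos 114.00°, sin 114.00°) = (2.9348, 61.476). The perpendicularity gives BA at right angles to HB; with |BA| = 20.1 on the right of HB, A = B + 20.1·(0.91355, 0.40674) = (21.297, 69.651). Then |KA| = |A − K| = 72.835.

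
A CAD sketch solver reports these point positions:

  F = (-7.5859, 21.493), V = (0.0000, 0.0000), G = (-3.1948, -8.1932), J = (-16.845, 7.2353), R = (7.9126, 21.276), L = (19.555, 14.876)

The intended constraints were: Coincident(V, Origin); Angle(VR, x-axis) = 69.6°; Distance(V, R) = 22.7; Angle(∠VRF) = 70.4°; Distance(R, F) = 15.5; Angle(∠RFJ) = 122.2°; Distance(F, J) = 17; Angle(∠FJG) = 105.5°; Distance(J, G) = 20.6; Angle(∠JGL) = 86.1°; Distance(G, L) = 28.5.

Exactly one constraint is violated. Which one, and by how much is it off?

Distance(G, L) = 28.5 — off by 3.90.

V = (0.00, 0.00) ✓; VR at 69.60° ✓; |VR| = 22.70 ✓; ∠VRF = 70.40° ✓; |RF| = 15.50 ✓; ∠RFJ = 122.2° ✓; |FJ| = 17.00 ✓; ∠FJG = 105.5° ✓; |JG| = 20.60 ✓; ∠JGL = 86.10° ✓; |GL| = 32.40 ✗.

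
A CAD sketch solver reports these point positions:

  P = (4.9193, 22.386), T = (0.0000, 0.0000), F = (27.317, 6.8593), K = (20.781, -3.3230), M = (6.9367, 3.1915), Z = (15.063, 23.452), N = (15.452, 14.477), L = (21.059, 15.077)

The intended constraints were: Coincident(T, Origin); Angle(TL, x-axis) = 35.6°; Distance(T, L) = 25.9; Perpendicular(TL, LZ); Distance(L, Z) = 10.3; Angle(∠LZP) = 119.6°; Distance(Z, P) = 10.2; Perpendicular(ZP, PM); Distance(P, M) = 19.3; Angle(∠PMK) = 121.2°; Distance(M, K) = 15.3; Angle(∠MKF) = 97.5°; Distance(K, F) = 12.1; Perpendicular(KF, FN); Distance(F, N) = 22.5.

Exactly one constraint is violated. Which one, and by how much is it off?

Distance(F, N) = 22.5 — off by 8.40.

T = (0.00, 0.00) ✓; TL at 35.60° ✓; |TL| = 25.90 ✓; ∠(TL, LZ) = 90.00° ✓; |LZ| = 10.30 ✓; ∠LZP = 119.6° ✓; |ZP| = 10.20 ✓; ∠(ZP, PM) = 90.00° ✓; |PM| = 19.30 ✓; ∠PMK = 121.2° ✓; |MK| = 15.30 ✓; ∠MKF = 97.50° ✓; |KF| = 12.10 ✓; ∠(KF, FN) = 89.99° ✓; |FN| = 14.10 ✗.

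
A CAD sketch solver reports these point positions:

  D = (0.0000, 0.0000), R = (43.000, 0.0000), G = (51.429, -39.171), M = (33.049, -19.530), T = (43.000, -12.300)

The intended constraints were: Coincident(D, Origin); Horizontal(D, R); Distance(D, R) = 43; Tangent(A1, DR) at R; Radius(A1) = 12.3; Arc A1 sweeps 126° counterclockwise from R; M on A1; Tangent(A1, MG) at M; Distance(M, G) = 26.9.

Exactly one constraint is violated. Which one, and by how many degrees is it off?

Tangent(A1, MG) at M — off by 7.10°.

D = (0.00, 0.00) ✓; D.y = 0.00, R.y = 0.00 ✓; |DR| = 43.00 ✓; ∠(TR, RD) = 90.00° ✓; |TR| = 12.30 ✓; bearing(T→M) − bearing(T→R) = 126.0° ✓; |TM| = 12.30 ✓; ∠(TM, MG) = 82.90° ✗; |MG| = 26.90 ✓.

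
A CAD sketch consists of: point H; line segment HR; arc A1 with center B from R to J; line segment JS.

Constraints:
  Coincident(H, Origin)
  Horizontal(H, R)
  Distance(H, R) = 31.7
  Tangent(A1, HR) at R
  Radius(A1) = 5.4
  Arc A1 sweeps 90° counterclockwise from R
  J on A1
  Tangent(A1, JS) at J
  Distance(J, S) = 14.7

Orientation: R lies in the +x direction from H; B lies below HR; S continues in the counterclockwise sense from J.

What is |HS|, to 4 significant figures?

33.10

H is at the origin; H and R share the same y with |HR| = 31.7 and R on the +x side, so R = (31.70, 0.000). Since A1 is tangent to HR there, BR ⟂ HR, so B = R + (0, -5.4) = (31.70, -5.400). On A1, R sits at bearing 90° from B; a 90° counterclockwise sweep puts J at bearing 180°, so J = B + 5.4·(cos 180°, sin 180°) = (26.30, -5.400). A1 meets JS tangentially, so BJ is at right angles to JS, so JS runs along (−sin 180°, cos 180°); with |JS| = 14.7, S = (26.30, -20.10). Then |HS| = |S − H| = 33.10.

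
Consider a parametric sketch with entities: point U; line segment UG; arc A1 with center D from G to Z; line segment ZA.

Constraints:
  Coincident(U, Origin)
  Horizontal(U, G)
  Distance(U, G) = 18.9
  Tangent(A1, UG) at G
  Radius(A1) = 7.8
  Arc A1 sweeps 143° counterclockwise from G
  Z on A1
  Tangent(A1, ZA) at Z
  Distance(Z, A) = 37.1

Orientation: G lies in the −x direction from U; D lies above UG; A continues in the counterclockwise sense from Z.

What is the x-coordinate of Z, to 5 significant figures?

-14.206

U is at the origin; U and G share the same y with |UG| = 18.9 and G on the −x side, so G = (-18.900, 0.0000). The tangent condition forces DG to be normal to UG, so D = G + (0, 7.8) = (-18.900, 7.8000). On A1, G sits at bearing -90° from D; a 143° counterclockwise sweep puts Z at bearing 53°, so Z = D + 7.8·(cos 53°, sin 53°) = (-14.206, 14.029). So Z.x = -14.206.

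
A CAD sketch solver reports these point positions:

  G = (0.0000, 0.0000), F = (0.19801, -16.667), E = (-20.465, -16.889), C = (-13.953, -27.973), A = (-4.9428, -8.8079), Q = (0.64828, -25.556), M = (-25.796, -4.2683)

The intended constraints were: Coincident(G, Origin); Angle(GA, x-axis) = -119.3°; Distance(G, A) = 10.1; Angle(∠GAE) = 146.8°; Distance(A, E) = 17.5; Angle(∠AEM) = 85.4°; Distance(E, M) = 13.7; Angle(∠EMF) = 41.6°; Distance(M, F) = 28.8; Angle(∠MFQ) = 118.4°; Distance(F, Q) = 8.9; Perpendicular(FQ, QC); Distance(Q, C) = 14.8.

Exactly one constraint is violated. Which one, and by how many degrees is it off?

Perpendicular(FQ, QC) — off by 6.50°.

G = (0.00, 0.00) ✓; GA at -119.3° ✓; |GA| = 10.10 ✓; ∠GAE = 146.8° ✓; |AE| = 17.50 ✓; ∠AEM = 85.40° ✓; |EM| = 13.70 ✓; ∠EMF = 41.60° ✓; |MF| = 28.80 ✓; ∠MFQ = 118.4° ✓; |FQ| = 8.900 ✓; ∠(FQ, QC) = 83.50° ✗; |QC| = 14.80 ✓.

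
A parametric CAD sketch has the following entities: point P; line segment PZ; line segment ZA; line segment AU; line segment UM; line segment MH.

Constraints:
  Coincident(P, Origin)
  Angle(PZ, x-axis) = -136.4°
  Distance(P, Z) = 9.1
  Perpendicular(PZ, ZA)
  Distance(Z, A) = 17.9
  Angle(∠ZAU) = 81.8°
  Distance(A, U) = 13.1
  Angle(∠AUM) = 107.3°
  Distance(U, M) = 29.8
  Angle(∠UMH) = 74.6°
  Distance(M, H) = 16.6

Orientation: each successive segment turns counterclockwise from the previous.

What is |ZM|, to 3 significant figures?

22.2

P is at the origin; PZ runs at -136.4° with length 9.1, so Z = (-6.59, -6.28). PZ is perpendicular to ZA, so ZA runs at -46.4°; with |ZA| = 17.9, A = (5.75, -19.2). ∠ZAU = 81.8° gives AU at 51.8° from the x-axis; with |AU| = 13.1, U = (13.9, -8.94). ∠AUM = 107.3° gives UM at 124° from the x-axis; with |UM| = 29.8, M = (-3.02, 15.6). Then |ZM| = |M − Z| = 22.2.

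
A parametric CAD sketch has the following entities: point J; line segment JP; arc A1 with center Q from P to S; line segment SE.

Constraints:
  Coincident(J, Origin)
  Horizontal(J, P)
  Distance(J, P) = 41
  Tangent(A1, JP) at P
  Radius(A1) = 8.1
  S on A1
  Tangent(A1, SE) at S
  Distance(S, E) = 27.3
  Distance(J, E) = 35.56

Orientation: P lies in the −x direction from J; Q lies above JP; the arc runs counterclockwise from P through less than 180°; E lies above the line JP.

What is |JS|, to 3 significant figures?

34.1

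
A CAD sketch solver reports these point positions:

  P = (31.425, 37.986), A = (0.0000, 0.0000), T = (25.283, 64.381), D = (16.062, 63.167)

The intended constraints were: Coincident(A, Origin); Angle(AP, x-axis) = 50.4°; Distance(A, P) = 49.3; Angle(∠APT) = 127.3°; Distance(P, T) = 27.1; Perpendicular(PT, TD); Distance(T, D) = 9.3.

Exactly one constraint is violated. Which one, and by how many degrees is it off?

Perpendicular(PT, TD) — off by 5.60°.

A = (0.00, 0.00) ✓; AP at 50.40° ✓; |AP| = 49.30 ✓; ∠APT = 127.3° ✓; |PT| = 27.10 ✓; ∠(PT, TD) = 84.40° ✗; |TD| = 9.301 ✓.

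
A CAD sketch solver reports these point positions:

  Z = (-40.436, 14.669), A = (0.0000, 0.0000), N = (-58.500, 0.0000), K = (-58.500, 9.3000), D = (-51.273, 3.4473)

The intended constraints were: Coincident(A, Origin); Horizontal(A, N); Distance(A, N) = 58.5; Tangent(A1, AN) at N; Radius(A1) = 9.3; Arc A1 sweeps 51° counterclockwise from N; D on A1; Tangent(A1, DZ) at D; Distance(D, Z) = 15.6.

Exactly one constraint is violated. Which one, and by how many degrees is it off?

Tangent(A1, DZ) at D — off by 5.00°.

A = (0.00, 0.00) ✓; A.y = 0.00, N.y = 0.00 ✓; |AN| = 58.50 ✓; ∠(KN, NA) = 90.00° ✓; |KN| = 9.300 ✓; bearing(K→D) − bearing(K→N) = 51.00° ✓; |KD| = 9.300 ✓; ∠(KD, DZ) = 95.00° ✗; |DZ| = 15.60 ✓.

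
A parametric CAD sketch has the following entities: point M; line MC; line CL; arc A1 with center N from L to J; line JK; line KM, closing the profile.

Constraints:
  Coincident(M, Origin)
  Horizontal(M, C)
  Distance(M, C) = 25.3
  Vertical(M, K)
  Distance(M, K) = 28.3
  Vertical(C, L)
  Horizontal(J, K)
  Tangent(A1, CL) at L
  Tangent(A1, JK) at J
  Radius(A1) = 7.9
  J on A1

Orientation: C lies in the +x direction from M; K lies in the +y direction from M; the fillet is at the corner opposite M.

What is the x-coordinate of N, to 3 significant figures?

17.4

M is at the origin; M and C share the same y with |MC| = 25.3 and C on the +x side, so C = (25.3, 0.00). MK is vertical with |MK| = 28.3 and K on the +y side, so K = (0.00, 28.3). The virtual corner opposite M is at (25.3, 28.3). Tangency of A1 to CL means the radius NL is perpendicular to CL and the tangent condition forces NJ to be normal to JK, with radius 7.9, so the center N sits 7.9 in from both sides at N = (17.4, 20.4). So N.x = 17.4.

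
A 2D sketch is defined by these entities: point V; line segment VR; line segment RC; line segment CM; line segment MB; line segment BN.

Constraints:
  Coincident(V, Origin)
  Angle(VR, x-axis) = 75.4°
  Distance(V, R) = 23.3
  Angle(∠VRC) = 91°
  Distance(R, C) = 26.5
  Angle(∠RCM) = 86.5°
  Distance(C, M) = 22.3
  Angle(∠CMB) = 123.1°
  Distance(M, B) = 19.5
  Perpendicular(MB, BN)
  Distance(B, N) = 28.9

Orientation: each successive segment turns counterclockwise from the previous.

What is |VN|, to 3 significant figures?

17.5

V is at the origin; VR runs at 75.4° with length 23.3, so R = (5.87, 22.5). ∠VRC = 91.0° gives RC at 164° from the x-axis; with |RC| = 26.5, C = (-19.7, 29.7). ∠RCM = 86.5° gives CM at -102° from the x-axis; with |CM| = 22.3, M = (-24.3, 7.87). ∠CMB = 123.1° gives MB at -45.2° from the x-axis; with |MB| = 19.5, B = (-10.6, -5.97). MB ⟂ BN, so BN runs at 44.8°; with |BN| = 28.9, N = (9.92, 14.4). Then |VN| = |N − V| = 17.5.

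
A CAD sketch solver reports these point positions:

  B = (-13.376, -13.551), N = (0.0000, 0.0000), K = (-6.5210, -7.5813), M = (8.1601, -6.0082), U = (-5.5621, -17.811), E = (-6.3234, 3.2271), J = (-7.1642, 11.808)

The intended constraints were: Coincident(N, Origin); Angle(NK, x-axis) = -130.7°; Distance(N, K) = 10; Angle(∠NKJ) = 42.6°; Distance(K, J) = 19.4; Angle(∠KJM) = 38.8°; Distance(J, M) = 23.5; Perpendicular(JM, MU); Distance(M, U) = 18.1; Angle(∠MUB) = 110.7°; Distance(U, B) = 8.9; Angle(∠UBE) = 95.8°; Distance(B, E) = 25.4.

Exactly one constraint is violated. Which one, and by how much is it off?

Distance(B, E) = 25.4 — off by 7.20.

N = (0.00, 0.00) ✓; NK at -130.7° ✓; |NK| = 10.00 ✓; ∠NKJ = 42.60° ✓; |KJ| = 19.40 ✓; ∠KJM = 38.80° ✓; |JM| = 23.50 ✓; ∠(JM, MU) = 90.00° ✓; |MU| = 18.10 ✓; ∠MUB = 110.7° ✓; |UB| = 8.900 ✓; ∠UBE = 95.80° ✓; |BE| = 18.20 ✗.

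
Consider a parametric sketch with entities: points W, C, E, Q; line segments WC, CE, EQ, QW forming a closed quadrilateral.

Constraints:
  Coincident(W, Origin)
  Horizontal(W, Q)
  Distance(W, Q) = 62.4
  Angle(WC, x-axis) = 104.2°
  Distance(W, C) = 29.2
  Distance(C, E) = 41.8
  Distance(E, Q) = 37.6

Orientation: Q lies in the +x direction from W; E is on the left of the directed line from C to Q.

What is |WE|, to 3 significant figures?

42.8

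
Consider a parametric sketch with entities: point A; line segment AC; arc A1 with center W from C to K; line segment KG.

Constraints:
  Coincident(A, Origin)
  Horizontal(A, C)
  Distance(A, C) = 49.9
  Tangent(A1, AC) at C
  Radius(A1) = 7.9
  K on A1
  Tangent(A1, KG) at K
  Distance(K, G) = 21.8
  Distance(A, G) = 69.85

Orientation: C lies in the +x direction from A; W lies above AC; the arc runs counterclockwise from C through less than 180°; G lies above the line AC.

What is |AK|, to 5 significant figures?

57.507

A is at the origin; AC is horizontal with |AC| = 49.9 and C on the +x side, so C = (49.900, 0.0000). A1 meets AC tangentially, so WC is at right angles to AC, so W = C + (0, 7.9) = (49.900, 7.9000). Since WK ⟂ KG (tangency), |WG| = √(7.9² + 21.8²) = 23.187 regardless of where K sits on A1. So G lies on both circle(A, 69.85) and circle(W, 23.187); the above-AC intersection is G = (65.046, 25.457). K is the foot of the tangent from G: K = (57.282, 5.0865).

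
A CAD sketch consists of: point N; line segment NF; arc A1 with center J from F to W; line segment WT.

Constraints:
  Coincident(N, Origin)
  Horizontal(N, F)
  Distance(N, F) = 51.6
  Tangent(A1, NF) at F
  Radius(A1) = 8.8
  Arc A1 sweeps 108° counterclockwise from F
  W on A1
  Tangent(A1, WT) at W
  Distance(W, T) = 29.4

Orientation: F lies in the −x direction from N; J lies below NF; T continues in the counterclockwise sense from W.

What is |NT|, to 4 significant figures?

64.40

On A1, F sits at bearing 90° from J; a 108° counterclockwise sweep puts W at bearing 198°, so W = J + 8.8·(cos 198°, sin 198°) = (-59.97, -11.52). Tangency of A1 to WT means the radius JW is perpendicular to WT, so WT runs along (−sin 198°, cos 198°); with |WT| = 29.4, T = (-50.88, -39.48). Then |NT| = |T − N| = 64.40.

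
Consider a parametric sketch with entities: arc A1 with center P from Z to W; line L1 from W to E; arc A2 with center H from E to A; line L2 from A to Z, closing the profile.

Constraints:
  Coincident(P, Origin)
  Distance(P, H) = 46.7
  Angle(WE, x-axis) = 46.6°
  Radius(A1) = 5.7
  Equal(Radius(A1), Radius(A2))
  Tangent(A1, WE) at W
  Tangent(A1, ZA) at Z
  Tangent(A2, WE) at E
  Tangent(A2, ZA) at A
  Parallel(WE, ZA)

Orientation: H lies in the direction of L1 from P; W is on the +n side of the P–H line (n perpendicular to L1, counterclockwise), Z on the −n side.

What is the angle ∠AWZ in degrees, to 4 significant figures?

76.28°

Tangency of A1 to both parallel lines with radius 5.7 puts W and Z at P ± 5.7·n: W = (-4.141, 3.916), Z = (4.141, -3.916). Equal radii place E and A the same way about H: E = H + 5.7·n = (27.95, 37.85), A = H − 5.7·n = (36.23, 30.01). Then cos ∠AWZ = WA·WZ / (|WA||WZ|), giving 76.28°.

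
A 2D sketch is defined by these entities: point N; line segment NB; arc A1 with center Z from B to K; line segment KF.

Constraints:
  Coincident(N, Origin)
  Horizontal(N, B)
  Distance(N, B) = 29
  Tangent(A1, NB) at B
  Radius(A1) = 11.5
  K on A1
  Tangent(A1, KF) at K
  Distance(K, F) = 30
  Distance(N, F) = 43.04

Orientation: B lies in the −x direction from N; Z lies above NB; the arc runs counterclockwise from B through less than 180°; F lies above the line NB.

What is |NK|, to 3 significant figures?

20.4

N is at the origin; NB is horizontal with |NB| = 29.0 and B on the −x side, so B = (-29.0, 0.00). Tangency of A1 to NB means the radius ZB is perpendicular to NB, so Z = B + (0, 11.5) = (-29.0, 11.5). Since ZK ⟂ KF (tangency), |ZF| = √(11.5² + 30.0²) = 32.1 regardless of where K sits on A1. So F lies on both circle(N, 43.04) and circle(Z, 32.1); the above-NB intersection is F = (-14.9, 40.4). K is the foot of the tangent from F: K = (-17.5, 10.5).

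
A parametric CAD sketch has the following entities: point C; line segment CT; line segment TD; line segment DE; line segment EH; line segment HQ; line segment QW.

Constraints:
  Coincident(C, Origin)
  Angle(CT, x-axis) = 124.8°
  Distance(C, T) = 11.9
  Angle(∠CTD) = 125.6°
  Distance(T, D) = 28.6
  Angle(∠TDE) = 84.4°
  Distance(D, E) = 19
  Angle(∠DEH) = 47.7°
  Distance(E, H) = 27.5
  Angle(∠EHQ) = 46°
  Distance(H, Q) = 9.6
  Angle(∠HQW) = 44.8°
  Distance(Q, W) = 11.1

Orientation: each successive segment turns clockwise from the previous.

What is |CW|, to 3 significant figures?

17.0

∠EHQ = 46.0° gives HQ at 68.5° from the x-axis; with |HQ| = 9.6, Q = (-1.89, 27.0). ∠HQW = 44.8° gives QW at -66.7° from the x-axis; with |QW| = 11.1, W = (2.50, 16.8). Then |CW| = |W − C| = 17.0.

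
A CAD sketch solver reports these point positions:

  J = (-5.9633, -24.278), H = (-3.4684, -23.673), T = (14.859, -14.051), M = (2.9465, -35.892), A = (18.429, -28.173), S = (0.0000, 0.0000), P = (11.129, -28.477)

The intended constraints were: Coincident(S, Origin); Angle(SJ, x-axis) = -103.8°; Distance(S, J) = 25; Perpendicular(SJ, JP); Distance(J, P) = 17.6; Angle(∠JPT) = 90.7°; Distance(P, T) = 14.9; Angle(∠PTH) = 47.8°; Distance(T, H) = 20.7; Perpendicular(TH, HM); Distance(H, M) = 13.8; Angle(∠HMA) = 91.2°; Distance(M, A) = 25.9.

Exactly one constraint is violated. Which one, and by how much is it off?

Distance(M, A) = 25.9 — off by 8.60.

S = (0.00, 0.00) ✓; SJ at -103.8° ✓; |SJ| = 25.00 ✓; ∠(SJ, JP) = 90.00° ✓; |JP| = 17.60 ✓; ∠JPT = 90.69° ✓; |PT| = 14.90 ✓; ∠PTH = 47.80° ✓; |TH| = 20.70 ✓; ∠(TH, HM) = 90.00° ✓; |HM| = 13.80 ✓; ∠HMA = 91.20° ✓; |MA| = 17.30 ✗.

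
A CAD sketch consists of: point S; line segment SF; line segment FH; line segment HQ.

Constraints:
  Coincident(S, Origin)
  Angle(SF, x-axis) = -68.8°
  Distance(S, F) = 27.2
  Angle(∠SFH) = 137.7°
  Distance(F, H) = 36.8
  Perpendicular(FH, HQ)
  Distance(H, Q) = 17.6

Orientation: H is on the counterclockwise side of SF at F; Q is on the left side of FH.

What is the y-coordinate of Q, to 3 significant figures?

-26.0

∠SFH = 137.7°, so FH runs at -68.8° + (180° − 137.7°) = -26.5° from the x-axis; with |FH| = 36.8, H = F + 36.8·(cos -26.5°, sin -26.5°) = (42.8, -41.8). FH is perpendicular to HQ; with |HQ| = 17.6 on the left of FH, Q = H + 17.6·(0.446, 0.895) = (50.6, -26.0). So Q.y = -26.0.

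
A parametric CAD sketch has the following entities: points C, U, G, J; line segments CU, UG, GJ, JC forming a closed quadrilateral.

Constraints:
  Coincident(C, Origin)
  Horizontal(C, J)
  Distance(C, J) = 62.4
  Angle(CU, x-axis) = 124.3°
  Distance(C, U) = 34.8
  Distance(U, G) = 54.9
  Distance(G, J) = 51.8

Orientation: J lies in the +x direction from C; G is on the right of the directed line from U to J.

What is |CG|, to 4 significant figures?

20.16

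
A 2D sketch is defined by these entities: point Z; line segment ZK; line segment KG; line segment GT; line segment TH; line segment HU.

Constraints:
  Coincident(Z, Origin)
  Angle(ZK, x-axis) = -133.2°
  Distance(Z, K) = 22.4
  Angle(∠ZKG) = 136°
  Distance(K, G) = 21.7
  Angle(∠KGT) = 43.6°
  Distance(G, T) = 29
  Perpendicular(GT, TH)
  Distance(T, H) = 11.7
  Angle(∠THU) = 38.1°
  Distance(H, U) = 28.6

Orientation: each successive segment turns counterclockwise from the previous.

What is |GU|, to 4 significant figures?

15.67

Z is at the origin; ZK runs at -133.2° with length 22.4, so K = (-15.33, -16.33). ∠ZKG = 136.0° gives KG at -89.20° from the x-axis; with |KG| = 21.7, G = (-15.03, -38.03). ∠KGT = 43.6° gives GT at 47.20° from the x-axis; with |GT| = 29.0, T = (4.673, -16.75). GT ⟂ TH, so TH runs at 137.2°; with |TH| = 11.7, H = (-3.912, -8.799). ∠THU = 38.1° gives HU at -80.90° from the x-axis; with |HU| = 28.6, U = (0.6116, -37.04). Then |GU| = |U − G| = 15.67.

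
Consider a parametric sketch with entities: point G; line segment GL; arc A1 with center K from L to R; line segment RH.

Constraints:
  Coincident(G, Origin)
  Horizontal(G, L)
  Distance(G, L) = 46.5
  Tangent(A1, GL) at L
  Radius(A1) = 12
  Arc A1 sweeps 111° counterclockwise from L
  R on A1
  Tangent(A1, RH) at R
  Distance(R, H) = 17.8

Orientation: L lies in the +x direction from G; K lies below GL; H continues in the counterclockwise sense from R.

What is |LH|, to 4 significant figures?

33.27

G is at the origin; G and L share the same y with |GL| = 46.5 and L on the +x side, so L = (46.50, 0.000). Tangency of A1 to GL means the radius KL is perpendicular to GL, so K = L + (0, -12) = (46.50, -12.00). On A1, L sits at bearing 90° from K; a 111° counterclockwise sweep puts R at bearing 201°, so R = K + 12.0·(cos 201°, sin 201°) = (35.30, -16.30). Since A1 is tangent to RH there, KR ⟂ RH, so RH runs along (−sin 201°, cos 201°); with |RH| = 17.8, H = (41.68, -32.92). Then |LH| = |H − L| = 33.27.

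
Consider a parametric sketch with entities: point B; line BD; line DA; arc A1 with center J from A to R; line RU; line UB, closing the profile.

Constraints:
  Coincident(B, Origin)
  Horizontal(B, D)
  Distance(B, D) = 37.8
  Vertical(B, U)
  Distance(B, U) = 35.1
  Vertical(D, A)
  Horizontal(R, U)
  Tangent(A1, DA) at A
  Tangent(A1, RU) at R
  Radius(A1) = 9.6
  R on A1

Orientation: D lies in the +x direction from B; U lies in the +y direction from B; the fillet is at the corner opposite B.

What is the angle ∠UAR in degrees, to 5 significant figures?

30.750°

B is at the origin; BD is horizontal with |BD| = 37.8 and D on the +x side, so D = (37.800, 0.0000). B and U share the same x with |BU| = 35.1 and U on the +y side, so U = (0.0000, 35.100). The virtual corner opposite B is at (37.800, 35.100). Since A1 is tangent to DA there, JA ⟂ DA and A1 meets RU tangentially, so JR is at right angles to RU, with radius 9.6, so the center J sits 9.6 in from both sides at J = (28.200, 25.500). That places the tangent points at A = (37.800, 25.500) on DA and R = (28.200, 35.100) on RU. Then cos ∠UAR = AU·AR / (|AU||AR|), giving 30.750°.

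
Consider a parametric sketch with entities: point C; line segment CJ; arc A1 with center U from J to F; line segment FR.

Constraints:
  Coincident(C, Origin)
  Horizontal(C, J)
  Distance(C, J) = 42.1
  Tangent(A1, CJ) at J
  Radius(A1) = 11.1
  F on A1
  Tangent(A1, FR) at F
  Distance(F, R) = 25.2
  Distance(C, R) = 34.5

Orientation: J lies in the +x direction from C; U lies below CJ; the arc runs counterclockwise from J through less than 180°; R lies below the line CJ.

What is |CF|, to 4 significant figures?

32.87

C is at the origin; CJ is horizontal with |CJ| = 42.1 and J on the +x side, so J = (42.10, 0.000). The tangent condition forces UJ to be normal to CJ, so U = J + (0, -11.1) = (42.10, -11.10). Since UF ⟂ FR (tangency), |UR| = √(11.1² + 25.2²) = 27.54 regardless of where F sits on A1. So R lies on both circle(C, 34.5) and circle(U, 27.54); the below-CJ intersection is R = (20.29, -27.91). F is the foot of the tangent from R: F = (32.36, -5.784).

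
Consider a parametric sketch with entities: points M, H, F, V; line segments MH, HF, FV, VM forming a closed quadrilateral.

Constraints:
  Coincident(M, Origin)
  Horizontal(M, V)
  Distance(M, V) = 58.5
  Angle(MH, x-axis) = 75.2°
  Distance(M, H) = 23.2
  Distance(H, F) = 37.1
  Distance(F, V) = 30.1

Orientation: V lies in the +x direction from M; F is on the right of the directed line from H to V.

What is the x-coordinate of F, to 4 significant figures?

29.12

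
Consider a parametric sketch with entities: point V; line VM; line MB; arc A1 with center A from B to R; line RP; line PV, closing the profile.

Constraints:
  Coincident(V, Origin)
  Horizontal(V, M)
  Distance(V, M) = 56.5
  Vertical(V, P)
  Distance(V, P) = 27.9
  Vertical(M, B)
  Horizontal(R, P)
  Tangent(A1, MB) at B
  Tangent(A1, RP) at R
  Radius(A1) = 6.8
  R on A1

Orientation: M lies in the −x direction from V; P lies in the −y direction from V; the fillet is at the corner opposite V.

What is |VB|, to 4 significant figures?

60.31

The virtual corner opposite V is at (-56.50, -27.90). Since A1 is tangent to MB there, AB ⟂ MB and A1 meets RP tangentially, so AR is at right angles to RP, with radius 6.8, so the center A sits 6.8 in from both sides at A = (-49.70, -21.10). That places the tangent points at B = (-56.50, -21.10) on MB and R = (-49.70, -27.90) on RP. Then |VB| = |B − V| = 60.31.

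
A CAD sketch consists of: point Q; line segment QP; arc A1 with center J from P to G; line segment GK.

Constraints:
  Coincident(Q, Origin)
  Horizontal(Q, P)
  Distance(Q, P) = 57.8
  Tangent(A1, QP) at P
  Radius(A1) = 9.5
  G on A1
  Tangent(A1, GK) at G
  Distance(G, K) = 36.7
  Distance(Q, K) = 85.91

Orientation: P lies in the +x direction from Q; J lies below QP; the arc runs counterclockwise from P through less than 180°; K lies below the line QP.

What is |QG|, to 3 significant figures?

52.8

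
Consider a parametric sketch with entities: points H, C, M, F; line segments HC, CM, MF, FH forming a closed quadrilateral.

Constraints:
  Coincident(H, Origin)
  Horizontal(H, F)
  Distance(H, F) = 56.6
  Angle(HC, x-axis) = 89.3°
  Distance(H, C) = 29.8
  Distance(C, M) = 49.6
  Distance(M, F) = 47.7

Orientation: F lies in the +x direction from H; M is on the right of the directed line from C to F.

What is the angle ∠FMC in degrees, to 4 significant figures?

81.68°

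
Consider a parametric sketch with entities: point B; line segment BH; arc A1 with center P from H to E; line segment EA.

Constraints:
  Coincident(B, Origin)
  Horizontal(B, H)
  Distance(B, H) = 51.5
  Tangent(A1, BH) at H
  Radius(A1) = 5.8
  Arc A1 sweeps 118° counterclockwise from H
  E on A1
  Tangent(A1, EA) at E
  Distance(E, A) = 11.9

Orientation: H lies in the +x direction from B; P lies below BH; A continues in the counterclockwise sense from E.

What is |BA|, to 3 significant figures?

55.3

B is at the origin; B and H share the same y with |BH| = 51.5 and H on the +x side, so H = (51.5, 0.00). Tangency of A1 to BH means the radius PH is perpendicular to BH, so P = H + (0, -5.8) = (51.5, -5.80). On A1, H sits at bearing 90° from P; a 118° counterclockwise sweep puts E at bearing 208°, so E = P + 5.8·(cos 208°, sin 208°) = (46.4, -8.52). Tangency of A1 to EA means the radius PE is perpendicular to EA, so EA runs along (−sin 208°, cos 208°); with |EA| = 11.9, A = (52.0, -19.0). Then |BA| = |A − B| = 55.3.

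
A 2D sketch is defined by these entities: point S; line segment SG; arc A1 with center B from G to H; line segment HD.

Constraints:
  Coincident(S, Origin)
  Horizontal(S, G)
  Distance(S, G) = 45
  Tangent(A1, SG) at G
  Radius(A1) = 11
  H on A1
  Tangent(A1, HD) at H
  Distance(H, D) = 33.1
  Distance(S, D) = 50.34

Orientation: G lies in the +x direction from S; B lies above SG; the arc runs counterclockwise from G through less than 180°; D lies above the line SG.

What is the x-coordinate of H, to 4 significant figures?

52.51

Checks: S.y = 0.00, G.y = 0.00 ✓; |SG| = 45.00 ✓; |BH| = 11.00 ✓; ∠(BH, HD) = 90.00° ✓; |HD| = 33.10 ✓; |SD| = 50.34 ✓.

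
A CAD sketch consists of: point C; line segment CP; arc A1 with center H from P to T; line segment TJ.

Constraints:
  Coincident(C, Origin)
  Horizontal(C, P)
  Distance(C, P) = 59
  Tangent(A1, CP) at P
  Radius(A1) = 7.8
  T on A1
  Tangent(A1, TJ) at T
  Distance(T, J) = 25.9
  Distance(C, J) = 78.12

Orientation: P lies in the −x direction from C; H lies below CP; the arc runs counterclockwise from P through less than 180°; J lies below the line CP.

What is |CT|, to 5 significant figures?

66.980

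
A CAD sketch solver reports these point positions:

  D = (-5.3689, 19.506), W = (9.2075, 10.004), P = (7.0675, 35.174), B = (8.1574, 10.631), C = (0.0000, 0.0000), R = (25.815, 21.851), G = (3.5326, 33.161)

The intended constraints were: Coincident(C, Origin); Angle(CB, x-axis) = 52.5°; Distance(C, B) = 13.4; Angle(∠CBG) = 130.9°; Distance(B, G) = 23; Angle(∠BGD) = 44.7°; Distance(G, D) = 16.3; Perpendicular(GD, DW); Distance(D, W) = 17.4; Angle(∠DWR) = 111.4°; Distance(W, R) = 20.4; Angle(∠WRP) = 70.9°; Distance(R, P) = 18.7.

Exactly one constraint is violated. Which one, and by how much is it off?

Distance(R, P) = 18.7 — off by 4.30.

C = (0.00, 0.00) ✓; CB at 52.50° ✓; |CB| = 13.40 ✓; ∠CBG = 130.9° ✓; |BG| = 23.00 ✓; ∠BGD = 44.70° ✓; |GD| = 16.30 ✓; ∠(GD, DW) = 90.00° ✓; |DW| = 17.40 ✓; ∠DWR = 111.4° ✓; |WR| = 20.40 ✓; ∠WRP = 70.90° ✓; |RP| = 23.00 ✗.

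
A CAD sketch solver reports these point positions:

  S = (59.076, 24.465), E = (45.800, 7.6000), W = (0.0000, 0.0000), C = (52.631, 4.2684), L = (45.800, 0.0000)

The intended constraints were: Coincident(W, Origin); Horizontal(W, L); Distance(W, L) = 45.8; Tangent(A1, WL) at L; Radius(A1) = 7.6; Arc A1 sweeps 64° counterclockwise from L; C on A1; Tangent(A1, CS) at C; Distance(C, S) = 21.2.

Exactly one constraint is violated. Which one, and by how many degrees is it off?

Tangent(A1, CS) at C — off by 8.30°.

W = (0.00, 0.00) ✓; W.y = 0.00, L.y = 0.00 ✓; |WL| = 45.80 ✓; ∠(EL, LW) = 90.00° ✓; |EL| = 7.600 ✓; bearing(E→C) − bearing(E→L) = 64.00° ✓; |EC| = 7.600 ✓; ∠(EC, CS) = 81.70° ✗; |CS| = 21.20 ✓.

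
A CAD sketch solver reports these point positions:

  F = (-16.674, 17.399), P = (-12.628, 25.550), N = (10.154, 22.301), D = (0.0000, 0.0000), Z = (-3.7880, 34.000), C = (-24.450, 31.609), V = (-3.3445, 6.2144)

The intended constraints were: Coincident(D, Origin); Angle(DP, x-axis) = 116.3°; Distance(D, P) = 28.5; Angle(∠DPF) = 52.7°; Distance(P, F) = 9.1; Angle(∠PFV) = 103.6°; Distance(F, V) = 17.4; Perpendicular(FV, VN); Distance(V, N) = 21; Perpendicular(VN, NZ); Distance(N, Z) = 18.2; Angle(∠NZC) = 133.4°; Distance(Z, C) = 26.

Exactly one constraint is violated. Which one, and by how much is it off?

Distance(Z, C) = 26 — off by 5.20.

D = (0.00, 0.00) ✓; DP at 116.3° ✓; |DP| = 28.50 ✓; ∠DPF = 52.70° ✓; |PF| = 9.100 ✓; ∠PFV = 103.6° ✓; |FV| = 17.40 ✓; ∠(FV, VN) = 90.00° ✓; |VN| = 21.00 ✓; ∠(VN, NZ) = 90.00° ✓; |NZ| = 18.20 ✓; ∠NZC = 133.4° ✓; |ZC| = 20.80 ✗.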